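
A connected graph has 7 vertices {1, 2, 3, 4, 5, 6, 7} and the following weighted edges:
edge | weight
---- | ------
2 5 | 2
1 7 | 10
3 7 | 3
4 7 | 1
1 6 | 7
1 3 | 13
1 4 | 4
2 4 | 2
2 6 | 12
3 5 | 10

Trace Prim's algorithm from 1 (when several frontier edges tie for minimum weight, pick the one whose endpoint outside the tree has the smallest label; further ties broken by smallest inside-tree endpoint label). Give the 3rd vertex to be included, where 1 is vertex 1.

7

Grow the tree from 1 using Prim:
Step 1: frontier [1 4 4, 1 6 7, 1 7 10, 1 3 13] → take 1 4 (4); add 4.
Step 2: frontier [1 6 7, 1 7 10, 1 3 13, 4 7 1, 2 4 2] → take 4 7 (1); add 7.
Step 3: frontier [1 6 7, 1 3 13, 2 4 2, 3 7 3] → take 2 4 (2); add 2.
Step 4: frontier [1 6 7, 1 3 13, 2 5 2, 2 6 12, 3 7 3] → take 2 5 (2); add 5.
Step 5: frontier [1 6 7, 1 3 13, 2 6 12, 3 5 10, 3 7 3] → take 3 7 (3); add 3.
Step 6: frontier [1 6 7, 2 6 12] → take 1 6 (7); add 6.
Vertex order: 1, 4, 7, 2, 5, 3, 6. The 3rd vertex is 7.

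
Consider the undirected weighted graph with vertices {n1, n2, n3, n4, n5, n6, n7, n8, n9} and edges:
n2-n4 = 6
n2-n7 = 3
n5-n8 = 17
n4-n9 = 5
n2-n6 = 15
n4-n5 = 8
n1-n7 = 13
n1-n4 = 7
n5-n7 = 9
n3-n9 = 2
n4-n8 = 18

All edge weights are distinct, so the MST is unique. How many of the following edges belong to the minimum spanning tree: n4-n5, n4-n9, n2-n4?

3

Sort edges by weight, then run Kruskal:
n3-n9 (2): add — endpoints in different components.
n2-n7 (3): add — endpoints in different components.
n4-n9 (5): add — endpoints in different components.
n2-n4 (6): add — endpoints in different components.
n1-n4 (7): add — endpoints in different components.
n4-n5 (8): add — endpoints in different components.
n5-n7 (9): skip — n5 and n7 already connected.
n1-n7 (13): skip — n1 and n7 already connected.
n2-n6 (15): add — endpoints in different components.
n5-n8 (17): add — endpoints in different components.
MST edge set: {n3-n9, n2-n7, n4-n9, n2-n4, n1-n4, n4-n5, n2-n6, n5-n8}.
Of the listed edges, {n4-n5, n4-n9, n2-n4} are in the MST → 3.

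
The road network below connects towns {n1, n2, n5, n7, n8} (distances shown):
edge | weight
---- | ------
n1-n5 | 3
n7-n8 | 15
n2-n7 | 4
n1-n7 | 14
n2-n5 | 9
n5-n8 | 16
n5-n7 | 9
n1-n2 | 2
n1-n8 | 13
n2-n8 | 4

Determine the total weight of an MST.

Grow the tree from n1 using Prim:
Step 1: frontier [n1-n2 2, n1-n5 3, n1-n8 13, n1-n7 14] → take n1-n2 (2); add n2.
Step 2: frontier [n1-n5 3, n1-n8 13, n1-n7 14, n2-n7 4, n2-n8 4, n2-n5 9] → take n1-n5 (3); add n5.
Step 3: frontier [n1-n8 13, n1-n7 14, n2-n7 4, n2-n8 4, n5-n7 9, n5-n8 16] → take n2-n7 (4); add n7.
Step 4: frontier [n1-n8 13, n2-n8 4, n5-n8 16, n7-n8 15] → take n2-n8 (4); add n8.
MST edges: n1-n2, n1-n5, n2-n7, n2-n8; total weight 2+3+4+4 = 13.

13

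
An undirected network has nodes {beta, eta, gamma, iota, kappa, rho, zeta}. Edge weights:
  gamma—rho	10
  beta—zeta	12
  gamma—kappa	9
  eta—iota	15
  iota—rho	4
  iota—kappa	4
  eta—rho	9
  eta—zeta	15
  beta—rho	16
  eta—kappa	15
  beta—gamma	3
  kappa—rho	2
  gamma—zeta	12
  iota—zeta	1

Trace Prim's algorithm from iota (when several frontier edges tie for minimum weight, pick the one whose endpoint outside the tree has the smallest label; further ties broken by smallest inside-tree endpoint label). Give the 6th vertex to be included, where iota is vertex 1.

gamma

Prim, starting at iota.
Step 1: frontier [iota—zeta 1, iota—kappa 4, iota—rho 4, eta—iota 15] → take iota—zeta (1); add zeta.
Step 2: frontier [iota—kappa 4, iota—rho 4, eta—iota 15, beta—zeta 12, gamma—zeta 12, eta—zeta 15] → take iota—kappa (4); add kappa.
Step 3: frontier [iota—rho 4, eta—iota 15, kappa—rho 2, gamma—kappa 9, eta—kappa 15, beta—zeta 12, gamma—zeta 12, eta—zeta 15] → take kappa—rho (2); add rho.
Step 4: frontier [eta—iota 15, gamma—kappa 9, eta—kappa 15, eta—rho 9, gamma—rho 10, beta—rho 16, beta—zeta 12, gamma—zeta 12, eta—zeta 15] → take eta—rho (9); add eta.
Step 5: frontier [gamma—kappa 9, gamma—rho 10, beta—rho 16, beta—zeta 12, gamma—zeta 12] → take gamma—kappa (9); add gamma.
Step 6: frontier [beta—gamma 3, beta—rho 16, beta—zeta 12] → take beta—gamma (3); add beta.
Vertex order: iota, zeta, kappa, rho, eta, gamma, beta. The 6th vertex is gamma.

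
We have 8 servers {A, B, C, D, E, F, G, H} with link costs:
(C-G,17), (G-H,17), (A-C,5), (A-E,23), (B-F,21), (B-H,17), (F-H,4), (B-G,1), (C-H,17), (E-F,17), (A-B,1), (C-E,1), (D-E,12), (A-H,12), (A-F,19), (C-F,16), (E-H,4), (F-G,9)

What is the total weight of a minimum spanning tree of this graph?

28

Grow the tree from D using Prim:
Step 1: cheapest edge leaving the tree is D-E (12); add E.
Step 2: cheapest edge leaving the tree is C-E (1); add C.
Step 3: cheapest edge leaving the tree is E-H (4); add H.
Step 4: cheapest edge leaving the tree is F-H (4); add F.
Step 5: cheapest edge leaving the tree is A-C (5); add A.
Step 6: cheapest edge leaving the tree is A-B (1); add B.
Step 7: cheapest edge leaving the tree is B-G (1); add G.
MST edges: D-E, C-E, E-H, F-H, A-C, A-B, B-G; total weight 12+1+4+4+5+1+1 = 28.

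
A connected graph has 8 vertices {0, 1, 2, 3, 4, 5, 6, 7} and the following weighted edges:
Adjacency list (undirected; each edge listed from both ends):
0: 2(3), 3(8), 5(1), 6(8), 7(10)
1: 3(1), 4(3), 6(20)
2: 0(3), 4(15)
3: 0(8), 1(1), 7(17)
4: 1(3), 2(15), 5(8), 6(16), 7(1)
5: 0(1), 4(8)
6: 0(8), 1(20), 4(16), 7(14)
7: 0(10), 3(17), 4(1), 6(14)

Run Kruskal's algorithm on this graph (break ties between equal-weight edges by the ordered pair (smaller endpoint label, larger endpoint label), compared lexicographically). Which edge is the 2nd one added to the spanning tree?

1-3

Kruskal's algorithm — process edges by increasing weight (ties by edge label):
0 5 (1): add — endpoints in different components.
1 3 (1): add — endpoints in different components.
4 7 (1): add — endpoints in different components.
0 2 (3): add — endpoints in different components.
1 4 (3): add — endpoints in different components.
0 3 (8): add — endpoints in different components.
0 6 (8): add — endpoints in different components.
The 2nd edge added is 1 3.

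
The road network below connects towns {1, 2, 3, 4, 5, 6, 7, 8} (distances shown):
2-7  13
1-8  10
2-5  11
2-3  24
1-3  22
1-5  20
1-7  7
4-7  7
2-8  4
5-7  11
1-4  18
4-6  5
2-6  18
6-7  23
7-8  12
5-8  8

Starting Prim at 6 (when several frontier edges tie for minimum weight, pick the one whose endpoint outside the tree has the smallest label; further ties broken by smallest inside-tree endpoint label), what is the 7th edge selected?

Prim's algorithm from 6:
Step 1: cheapest edge leaving the tree is 4-6 (5); add 4.
Step 2: cheapest edge leaving the tree is 4-7 (7); add 7.
Step 3: cheapest edge leaving the tree is 1-7 (7); add 1.
Step 4: cheapest edge leaving the tree is 1-8 (10); add 8.
Step 5: cheapest edge leaving the tree is 2-8 (4); add 2.
Step 6: cheapest edge leaving the tree is 5-8 (8); add 5.
Step 7: cheapest edge leaving the tree is 1-3 (22); add 3.
The 7th edge added is 1-3.

1-3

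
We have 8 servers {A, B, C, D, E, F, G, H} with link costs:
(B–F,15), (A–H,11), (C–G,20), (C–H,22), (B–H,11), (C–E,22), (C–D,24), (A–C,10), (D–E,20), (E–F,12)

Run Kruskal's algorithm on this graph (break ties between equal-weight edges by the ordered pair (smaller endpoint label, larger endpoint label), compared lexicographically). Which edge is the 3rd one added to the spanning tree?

Sort edges by weight, then run Kruskal:
A–C (10): add — endpoints in different components.
A–H (11): add — endpoints in different components.
B–H (11): add — endpoints in different components.
E–F (12): add — endpoints in different components.
B–F (15): add — endpoints in different components.
C–G (20): add — endpoints in different components.
D–E (20): add — endpoints in different components.
The 3rd edge added is B–H.

B-H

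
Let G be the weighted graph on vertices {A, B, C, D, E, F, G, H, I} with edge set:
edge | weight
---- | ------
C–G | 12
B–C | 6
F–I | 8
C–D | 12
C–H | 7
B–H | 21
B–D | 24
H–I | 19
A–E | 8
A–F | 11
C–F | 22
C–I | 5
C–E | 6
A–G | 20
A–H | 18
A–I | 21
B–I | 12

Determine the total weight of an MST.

64

Kruskal's algorithm — process edges by increasing weight (ties by edge label):
C–I (5): add — endpoints in different components.
B–C (6): add — endpoints in different components.
C–E (6): add — endpoints in different components.
C–H (7): add — endpoints in different components.
A–E (8): add — endpoints in different components.
F–I (8): add — endpoints in different components.
A–F (11): skip — A and F already connected.
B–I (12): skip — B and I already connected.
C–D (12): add — endpoints in different components.
C–G (12): add — endpoints in different components.
MST edges: C–I, B–C, C–E, C–H, A–E, F–I, C–D, C–G; total weight 5+6+6+7+8+8+12+12 = 64.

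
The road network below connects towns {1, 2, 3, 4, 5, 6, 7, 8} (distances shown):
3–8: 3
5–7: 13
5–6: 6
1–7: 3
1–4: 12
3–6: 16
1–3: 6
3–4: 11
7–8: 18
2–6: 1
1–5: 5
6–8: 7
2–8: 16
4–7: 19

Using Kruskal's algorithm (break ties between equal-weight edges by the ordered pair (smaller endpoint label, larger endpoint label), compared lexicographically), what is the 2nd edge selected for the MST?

1-7

Sort edges by weight, then run Kruskal:
2–6 (1): add — endpoints in different components.
1–7 (3): add — endpoints in different components.
3–8 (3): add — endpoints in different components.
1–5 (5): add — endpoints in different components.
1–3 (6): add — endpoints in different components.
5–6 (6): add — endpoints in different components.
6–8 (7): skip — 6 and 8 already connected.
3–4 (11): add — endpoints in different components.
The 2nd edge added is 1–7.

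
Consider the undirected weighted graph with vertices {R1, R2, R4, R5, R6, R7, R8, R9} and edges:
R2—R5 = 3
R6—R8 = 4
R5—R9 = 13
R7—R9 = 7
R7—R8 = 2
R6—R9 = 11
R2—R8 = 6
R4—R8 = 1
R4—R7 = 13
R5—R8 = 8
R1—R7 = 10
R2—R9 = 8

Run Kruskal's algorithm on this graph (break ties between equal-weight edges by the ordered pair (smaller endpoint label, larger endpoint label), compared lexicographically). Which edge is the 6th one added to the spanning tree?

R7-R9

Kruskal: consider edges lightest-first.
R4—R8 (1): add — endpoints in different components.
R7—R8 (2): add — endpoints in different components.
R2—R5 (3): add — endpoints in different components.
R6—R8 (4): add — endpoints in different components.
R2—R8 (6): add — endpoints in different components.
R7—R9 (7): add — endpoints in different components.
R2—R9 (8): skip — R9 and R2 already connected.
R5—R8 (8): skip — R5 and R8 already connected.
R1—R7 (10): add — endpoints in different components.
The 6th edge added is R7—R9.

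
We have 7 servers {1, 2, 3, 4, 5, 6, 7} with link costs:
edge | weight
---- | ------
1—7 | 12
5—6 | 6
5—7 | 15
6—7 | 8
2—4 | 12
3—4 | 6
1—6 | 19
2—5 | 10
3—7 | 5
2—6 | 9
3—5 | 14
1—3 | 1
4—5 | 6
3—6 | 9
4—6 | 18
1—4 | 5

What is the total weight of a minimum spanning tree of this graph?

Sort edges by weight, then run Kruskal:
1—3 (1): add — endpoints in different components.
1—4 (5): add — endpoints in different components.
3—7 (5): add — endpoints in different components.
3—4 (6): skip — 3 and 4 already connected.
4—5 (6): add — endpoints in different components.
5—6 (6): add — endpoints in different components.
6—7 (8): skip — 6 and 7 already connected.
2—6 (9): add — endpoints in different components.
MST edges: 1—3, 1—4, 3—7, 4—5, 5—6, 2—6; total weight 1+5+5+6+6+9 = 32.

32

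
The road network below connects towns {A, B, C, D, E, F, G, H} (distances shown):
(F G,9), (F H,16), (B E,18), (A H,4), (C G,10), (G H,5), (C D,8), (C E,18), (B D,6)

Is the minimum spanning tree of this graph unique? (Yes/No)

No

Sort edges by weight, then run Kruskal:
A H (4): add — endpoints in different components.
G H (5): add — endpoints in different components.
B D (6): add — endpoints in different components.
C D (8): add — endpoints in different components.
F G (9): add — endpoints in different components.
C G (10): add — endpoints in different components.
F H (16): skip — F and H already connected.
B E (18): add — endpoints in different components.
Non-tree edge C E has weight 18, equal to the heaviest edge on its tree cycle — swapping gives another MST of the same weight. Not unique.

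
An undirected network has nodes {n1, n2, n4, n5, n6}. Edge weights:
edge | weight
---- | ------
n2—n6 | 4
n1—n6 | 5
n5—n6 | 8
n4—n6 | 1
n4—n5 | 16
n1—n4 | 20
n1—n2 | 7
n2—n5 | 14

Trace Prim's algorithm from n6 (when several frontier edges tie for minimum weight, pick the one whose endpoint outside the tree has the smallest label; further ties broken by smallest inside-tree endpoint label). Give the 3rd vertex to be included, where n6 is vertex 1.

n2

Prim's algorithm from n6:
Step 1: frontier [n4—n6 1, n2—n6 4, n1—n6 5, n5—n6 8] → take n4—n6 (1); add n4.
Step 2: frontier [n4—n5 16, n1—n4 20, n2—n6 4, n1—n6 5, n5—n6 8] → take n2—n6 (4); add n2.
Step 3: frontier [n1—n2 7, n2—n5 14, n4—n5 16, n1—n4 20, n1—n6 5, n5—n6 8] → take n1—n6 (5); add n1.
Step 4: frontier [n2—n5 14, n4—n5 16, n5—n6 8] → take n5—n6 (8); add n5.
Vertex order: n6, n4, n2, n1, n5. The 3rd vertex is n2.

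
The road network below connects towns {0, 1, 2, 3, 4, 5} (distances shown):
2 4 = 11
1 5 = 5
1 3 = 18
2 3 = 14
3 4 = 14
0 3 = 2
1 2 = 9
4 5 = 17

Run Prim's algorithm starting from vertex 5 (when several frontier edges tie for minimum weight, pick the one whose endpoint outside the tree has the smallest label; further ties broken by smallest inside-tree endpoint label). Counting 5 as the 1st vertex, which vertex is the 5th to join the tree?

Prim's algorithm from 5:
Step 1: frontier [1 5 5, 4 5 17] → take 1 5 (5); add 1.
Step 2: frontier [1 2 9, 1 3 18, 4 5 17] → take 1 2 (9); add 2.
Step 3: frontier [1 3 18, 2 4 11, 2 3 14, 4 5 17] → take 2 4 (11); add 4.
Step 4: frontier [1 3 18, 2 3 14, 3 4 14] → take 2 3 (14); add 3.
Step 5: frontier [0 3 2] → take 0 3 (2); add 0.
Vertex order: 5, 1, 2, 4, 3, 0. The 5th vertex is 3.

3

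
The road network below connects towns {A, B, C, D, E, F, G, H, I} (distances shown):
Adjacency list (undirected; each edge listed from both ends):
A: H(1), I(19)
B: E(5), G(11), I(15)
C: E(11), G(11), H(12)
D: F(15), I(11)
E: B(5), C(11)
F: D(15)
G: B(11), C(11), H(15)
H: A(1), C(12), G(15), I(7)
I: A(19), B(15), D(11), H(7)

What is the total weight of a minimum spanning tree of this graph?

Grow the tree from E using Prim:
Step 1: cheapest edge leaving the tree is B—E (5); add B.
Step 2: cheapest edge leaving the tree is C—E (11); add C.
Step 3: cheapest edge leaving the tree is B—G (11); add G.
Step 4: cheapest edge leaving the tree is C—H (12); add H.
Step 5: cheapest edge leaving the tree is A—H (1); add A.
Step 6: cheapest edge leaving the tree is H—I (7); add I.
Step 7: cheapest edge leaving the tree is D—I (11); add D.
Step 8: cheapest edge leaving the tree is D—F (15); add F.
MST edges: B—E, C—E, B—G, C—H, A—H, H—I, D—I, D—F; total weight 5+11+11+12+1+7+11+15 = 73.

73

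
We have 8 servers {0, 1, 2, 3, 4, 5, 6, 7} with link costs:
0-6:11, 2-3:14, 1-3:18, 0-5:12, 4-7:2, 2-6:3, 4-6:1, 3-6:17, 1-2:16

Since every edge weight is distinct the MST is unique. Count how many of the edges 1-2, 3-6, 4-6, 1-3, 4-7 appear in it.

Kruskal's algorithm — process edges by increasing weight (ties by edge label):
4-6 (1): add — endpoints in different components.
4-7 (2): add — endpoints in different components.
2-6 (3): add — endpoints in different components.
0-6 (11): add — endpoints in different components.
0-5 (12): add — endpoints in different components.
2-3 (14): add — endpoints in different components.
1-2 (16): add — endpoints in different components.
MST edge set: {4-6, 4-7, 2-6, 0-6, 0-5, 2-3, 1-2}.
Of the listed edges, {1-2, 4-6, 4-7} are in the MST → 3.

3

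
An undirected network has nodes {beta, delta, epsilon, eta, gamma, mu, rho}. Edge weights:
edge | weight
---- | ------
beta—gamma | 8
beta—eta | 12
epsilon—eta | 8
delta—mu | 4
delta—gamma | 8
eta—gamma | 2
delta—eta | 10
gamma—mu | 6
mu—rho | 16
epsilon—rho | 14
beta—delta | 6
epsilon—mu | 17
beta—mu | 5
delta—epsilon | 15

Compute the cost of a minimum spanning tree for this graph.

Sort edges by weight, then run Kruskal:
eta—gamma (2): add — endpoints in different components.
delta—mu (4): add — endpoints in different components.
beta—mu (5): add — endpoints in different components.
beta—delta (6): skip — delta and beta already connected.
gamma—mu (6): add — endpoints in different components.
beta—gamma (8): skip — gamma and beta already connected.
delta—gamma (8): skip — delta and gamma already connected.
epsilon—eta (8): add — endpoints in different components.
delta—eta (10): skip — delta and eta already connected.
beta—eta (12): skip — eta and beta already connected.
epsilon—rho (14): add — endpoints in different components.
MST edges: eta—gamma, delta—mu, beta—mu, gamma—mu, epsilon—eta, epsilon—rho; total weight 2+4+5+6+8+14 = 39.

39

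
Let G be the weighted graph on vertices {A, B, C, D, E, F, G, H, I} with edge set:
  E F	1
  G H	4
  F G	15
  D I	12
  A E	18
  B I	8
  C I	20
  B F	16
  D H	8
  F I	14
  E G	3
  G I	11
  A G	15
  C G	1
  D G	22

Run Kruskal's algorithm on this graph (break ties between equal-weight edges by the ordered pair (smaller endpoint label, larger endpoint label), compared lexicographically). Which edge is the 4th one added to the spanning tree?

Kruskal's algorithm — process edges by increasing weight (ties by edge label):
C G (1): add — endpoints in different components.
E F (1): add — endpoints in different components.
E G (3): add — endpoints in different components.
G H (4): add — endpoints in different components.
B I (8): add — endpoints in different components.
D H (8): add — endpoints in different components.
G I (11): add — endpoints in different components.
D I (12): skip — D and I already connected.
F I (14): skip — F and I already connected.
A G (15): add — endpoints in different components.
The 4th edge added is G H.

G-H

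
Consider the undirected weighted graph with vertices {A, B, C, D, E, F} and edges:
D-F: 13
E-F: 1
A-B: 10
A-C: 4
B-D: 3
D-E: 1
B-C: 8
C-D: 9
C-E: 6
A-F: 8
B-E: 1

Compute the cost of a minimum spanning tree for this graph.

Prim's algorithm from F:
Step 1: frontier [E-F 1, A-F 8, D-F 13] → take E-F (1); add E.
Step 2: frontier [B-E 1, D-E 1, C-E 6, A-F 8, D-F 13] → take B-E (1); add B.
Step 3: frontier [B-D 3, B-C 8, A-B 10, D-E 1, C-E 6, A-F 8, D-F 13] → take D-E (1); add D.
Step 4: frontier [B-C 8, A-B 10, C-D 9, C-E 6, A-F 8] → take C-E (6); add C.
Step 5: frontier [A-B 10, A-C 4, A-F 8] → take A-C (4); add A.
MST edges: E-F, B-E, D-E, C-E, A-C; total weight 1+1+1+6+4 = 13.

13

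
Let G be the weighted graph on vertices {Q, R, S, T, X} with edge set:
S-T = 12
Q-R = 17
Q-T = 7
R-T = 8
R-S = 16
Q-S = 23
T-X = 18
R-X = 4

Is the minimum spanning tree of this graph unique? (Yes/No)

Sort edges by weight, then run Kruskal:
R-X (4): add — endpoints in different components.
Q-T (7): add — endpoints in different components.
R-T (8): add — endpoints in different components.
S-T (12): add — endpoints in different components.
Every non-tree edge has weight strictly greater than the heaviest edge on the tree path between its endpoints, so the MST is unique.

Yes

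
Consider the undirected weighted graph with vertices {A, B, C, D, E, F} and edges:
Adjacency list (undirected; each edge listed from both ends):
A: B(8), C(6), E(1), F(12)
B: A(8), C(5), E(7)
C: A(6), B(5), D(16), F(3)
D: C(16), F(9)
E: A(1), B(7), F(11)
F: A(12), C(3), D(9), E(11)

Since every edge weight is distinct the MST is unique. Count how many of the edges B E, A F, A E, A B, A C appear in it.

Kruskal's algorithm — process edges by increasing weight (ties by edge label):
A E (1): add. Components now {A,E} {B} {C} {D} {F}
C F (3): add. Components now {A,E} {B} {C,F} {D}
B C (5): add. Components now {A,E} {B,C,F} {D}
A C (6): add. Components now {A,B,C,E,F} {D}
B E (7): skip — B and E already connected.
A B (8): skip — A and B already connected.
D F (9): add. Components now {A,B,C,D,E,F}
MST edge set: {A E, C F, B C, A C, D F}.
Of the listed edges, {A E, A C} are in the MST → 2.

2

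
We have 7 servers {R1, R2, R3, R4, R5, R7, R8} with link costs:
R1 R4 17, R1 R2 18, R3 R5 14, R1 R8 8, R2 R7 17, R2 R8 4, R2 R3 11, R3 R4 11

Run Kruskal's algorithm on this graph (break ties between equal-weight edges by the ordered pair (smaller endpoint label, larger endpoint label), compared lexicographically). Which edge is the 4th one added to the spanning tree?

Kruskal's algorithm — process edges by increasing weight (ties by edge label):
R2 R8 (4): add — endpoints in different components.
R1 R8 (8): add — endpoints in different components.
R2 R3 (11): add — endpoints in different components.
R3 R4 (11): add — endpoints in different components.
R3 R5 (14): add — endpoints in different components.
R1 R4 (17): skip — R1 and R4 already connected.
R2 R7 (17): add — endpoints in different components.
The 4th edge added is R3 R4.

R3-R4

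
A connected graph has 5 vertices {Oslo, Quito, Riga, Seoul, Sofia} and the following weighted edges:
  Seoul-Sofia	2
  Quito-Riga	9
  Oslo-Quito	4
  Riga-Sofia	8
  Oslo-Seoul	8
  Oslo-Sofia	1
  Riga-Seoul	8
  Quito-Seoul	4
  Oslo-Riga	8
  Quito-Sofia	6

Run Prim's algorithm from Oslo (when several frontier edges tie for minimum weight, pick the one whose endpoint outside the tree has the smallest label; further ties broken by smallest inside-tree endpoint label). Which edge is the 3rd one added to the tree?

Grow the tree from Oslo using Prim:
Step 1: cheapest edge leaving the tree is Oslo-Sofia (1); add Sofia.
Step 2: cheapest edge leaving the tree is Seoul-Sofia (2); add Seoul.
Step 3: cheapest edge leaving the tree is Oslo-Quito (4); add Quito.
Step 4: cheapest edge leaving the tree is Oslo-Riga (8); add Riga.
The 3rd edge added is Oslo-Quito.

Oslo-Quito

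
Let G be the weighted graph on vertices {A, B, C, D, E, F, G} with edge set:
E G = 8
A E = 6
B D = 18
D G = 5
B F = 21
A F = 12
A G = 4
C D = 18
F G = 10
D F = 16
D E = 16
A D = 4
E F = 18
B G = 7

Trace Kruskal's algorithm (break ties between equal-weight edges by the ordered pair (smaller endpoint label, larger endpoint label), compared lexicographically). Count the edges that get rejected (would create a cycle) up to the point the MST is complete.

6

Kruskal's algorithm — process edges by increasing weight (ties by edge label):
A D (4): add. Components now {A,D} {B} {C} {E} {F} {G}
A G (4): add. Components now {A,D,G} {B} {C} {E} {F}
D G (5): skip — D and G already connected.
A E (6): add. Components now {A,D,E,G} {B} {C} {F}
B G (7): add. Components now {A,B,D,E,G} {C} {F}
E G (8): skip — E and G already connected.
F G (10): add. Components now {A,B,D,E,F,G} {C}
A F (12): skip — A and F already connected.
D E (16): skip — D and E already connected.
D F (16): skip — D and F already connected.
B D (18): skip — B and D already connected.
C D (18): add. Components now {A,B,C,D,E,F,G}
Edges rejected before the tree was complete: 6.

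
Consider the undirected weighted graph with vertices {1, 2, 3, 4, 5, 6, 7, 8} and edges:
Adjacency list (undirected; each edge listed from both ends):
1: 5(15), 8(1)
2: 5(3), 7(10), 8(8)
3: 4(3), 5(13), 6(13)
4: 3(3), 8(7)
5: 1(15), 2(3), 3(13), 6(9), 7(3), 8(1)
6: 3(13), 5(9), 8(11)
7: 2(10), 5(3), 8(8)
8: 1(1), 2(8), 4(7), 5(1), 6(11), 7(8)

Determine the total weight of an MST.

27

Prim's algorithm from 7:
Step 1: cheapest edge leaving the tree is 5—7 (3); add 5.
Step 2: cheapest edge leaving the tree is 5—8 (1); add 8.
Step 3: cheapest edge leaving the tree is 1—8 (1); add 1.
Step 4: cheapest edge leaving the tree is 2—5 (3); add 2.
Step 5: cheapest edge leaving the tree is 4—8 (7); add 4.
Step 6: cheapest edge leaving the tree is 3—4 (3); add 3.
Step 7: cheapest edge leaving the tree is 5—6 (9); add 6.
MST edges: 5—7, 5—8, 1—8, 2—5, 4—8, 3—4, 5—6; total weight 3+1+1+3+7+3+9 = 27.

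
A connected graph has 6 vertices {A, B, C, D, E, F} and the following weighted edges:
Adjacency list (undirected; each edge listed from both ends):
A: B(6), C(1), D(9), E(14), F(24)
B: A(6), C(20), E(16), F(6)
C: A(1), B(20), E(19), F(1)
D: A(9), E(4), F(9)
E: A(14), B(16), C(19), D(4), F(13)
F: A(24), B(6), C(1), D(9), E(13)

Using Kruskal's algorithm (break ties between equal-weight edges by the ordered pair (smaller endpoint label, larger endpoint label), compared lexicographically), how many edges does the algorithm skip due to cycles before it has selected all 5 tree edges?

1

Kruskal's algorithm — process edges by increasing weight (ties by edge label):
A—C (1): add — endpoints in different components.
C—F (1): add — endpoints in different components.
D—E (4): add — endpoints in different components.
A—B (6): add — endpoints in different components.
B—F (6): skip — B and F already connected.
A—D (9): add — endpoints in different components.
Edges rejected before the tree was complete: 1.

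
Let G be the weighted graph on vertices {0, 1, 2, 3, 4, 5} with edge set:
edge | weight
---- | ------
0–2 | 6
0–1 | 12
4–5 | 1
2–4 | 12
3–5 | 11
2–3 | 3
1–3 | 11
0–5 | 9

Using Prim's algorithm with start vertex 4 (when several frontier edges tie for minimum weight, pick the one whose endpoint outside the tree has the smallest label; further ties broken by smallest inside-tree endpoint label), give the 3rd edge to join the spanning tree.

Prim's algorithm from 4:
Step 1: cheapest edge leaving the tree is 4–5 (1); add 5.
Step 2: cheapest edge leaving the tree is 0–5 (9); add 0.
Step 3: cheapest edge leaving the tree is 0–2 (6); add 2.
Step 4: cheapest edge leaving the tree is 2–3 (3); add 3.
Step 5: cheapest edge leaving the tree is 1–3 (11); add 1.
The 3rd edge added is 0–2.

0-2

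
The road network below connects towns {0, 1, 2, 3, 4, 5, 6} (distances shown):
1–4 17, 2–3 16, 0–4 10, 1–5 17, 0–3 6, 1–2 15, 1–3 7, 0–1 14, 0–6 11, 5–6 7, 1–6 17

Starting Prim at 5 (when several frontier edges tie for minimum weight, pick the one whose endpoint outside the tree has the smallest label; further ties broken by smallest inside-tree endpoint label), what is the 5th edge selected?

0-4

Grow the tree from 5 using Prim:
Step 1: frontier [5–6 7, 1–5 17] → take 5–6 (7); add 6.
Step 2: frontier [1–5 17, 0–6 11, 1–6 17] → take 0–6 (11); add 0.
Step 3: frontier [0–3 6, 0–4 10, 0–1 14, 1–5 17, 1–6 17] → take 0–3 (6); add 3.
Step 4: frontier [0–4 10, 0–1 14, 1–3 7, 2–3 16, 1–5 17, 1–6 17] → take 1–3 (7); add 1.
Step 5: frontier [0–4 10, 1–2 15, 1–4 17, 2–3 16] → take 0–4 (10); add 4.
Step 6: frontier [1–2 15, 2–3 16] → take 1–2 (15); add 2.
The 5th edge added is 0–4.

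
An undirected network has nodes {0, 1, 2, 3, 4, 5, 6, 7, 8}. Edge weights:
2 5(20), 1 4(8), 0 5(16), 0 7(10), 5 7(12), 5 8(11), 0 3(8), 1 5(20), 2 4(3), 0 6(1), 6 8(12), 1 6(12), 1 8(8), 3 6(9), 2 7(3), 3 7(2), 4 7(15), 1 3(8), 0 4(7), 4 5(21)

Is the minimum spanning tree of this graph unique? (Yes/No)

No

Kruskal: consider edges lightest-first.
0 6 (1): add — endpoints in different components.
3 7 (2): add — endpoints in different components.
2 4 (3): add — endpoints in different components.
2 7 (3): add — endpoints in different components.
0 4 (7): add — endpoints in different components.
0 3 (8): skip — 0 and 3 already connected.
1 3 (8): add — endpoints in different components.
1 4 (8): skip — 1 and 4 already connected.
1 8 (8): add — endpoints in different components.
3 6 (9): skip — 3 and 6 already connected.
0 7 (10): skip — 0 and 7 already connected.
5 8 (11): add — endpoints in different components.
Non-tree edge 1 4 has weight 8, equal to the heaviest edge on its tree cycle — swapping gives another MST of the same weight. Not unique.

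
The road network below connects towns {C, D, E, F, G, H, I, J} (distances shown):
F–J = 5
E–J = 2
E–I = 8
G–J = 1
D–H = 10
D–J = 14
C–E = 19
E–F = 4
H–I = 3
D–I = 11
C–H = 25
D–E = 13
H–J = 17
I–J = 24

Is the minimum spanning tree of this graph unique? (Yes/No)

Kruskal's algorithm — process edges by increasing weight (ties by edge label):
G–J (1): add — endpoints in different components.
E–J (2): add — endpoints in different components.
H–I (3): add — endpoints in different components.
E–F (4): add — endpoints in different components.
F–J (5): skip — F and J already connected.
E–I (8): add — endpoints in different components.
D–H (10): add — endpoints in different components.
D–I (11): skip — D and I already connected.
D–E (13): skip — D and E already connected.
D–J (14): skip — D and J already connected.
H–J (17): skip — H and J already connected.
C–E (19): add — endpoints in different components.
Every non-tree edge has weight strictly greater than the heaviest edge on the tree path between its endpoints, so the MST is unique.

Yes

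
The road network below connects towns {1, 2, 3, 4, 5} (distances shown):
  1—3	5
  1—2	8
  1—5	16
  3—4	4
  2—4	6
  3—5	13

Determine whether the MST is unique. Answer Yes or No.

Kruskal: consider edges lightest-first.
3—4 (4): add. Components now {1} {2} {3,4} {5}
1—3 (5): add. Components now {1,3,4} {2} {5}
2—4 (6): add. Components now {1,2,3,4} {5}
1—2 (8): skip — 1 and 2 already connected.
3—5 (13): add. Components now {1,2,3,4,5}
Every non-tree edge has weight strictly greater than the heaviest edge on the tree path between its endpoints, so the MST is unique.

Yes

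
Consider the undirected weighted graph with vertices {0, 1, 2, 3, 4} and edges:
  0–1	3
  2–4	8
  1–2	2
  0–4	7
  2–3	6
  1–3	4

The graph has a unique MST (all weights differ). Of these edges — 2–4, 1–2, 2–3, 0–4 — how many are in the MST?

Kruskal's algorithm — process edges by increasing weight (ties by edge label):
1–2 (2): add. Components now {0} {1,2} {3} {4}
0–1 (3): add. Components now {0,1,2} {3} {4}
1–3 (4): add. Components now {0,1,2,3} {4}
2–3 (6): skip — 2 and 3 already connected.
0–4 (7): add. Components now {0,1,2,3,4}
MST edge set: {1–2, 0–1, 1–3, 0–4}.
Of the listed edges, {1–2, 0–4} are in the MST → 2.

2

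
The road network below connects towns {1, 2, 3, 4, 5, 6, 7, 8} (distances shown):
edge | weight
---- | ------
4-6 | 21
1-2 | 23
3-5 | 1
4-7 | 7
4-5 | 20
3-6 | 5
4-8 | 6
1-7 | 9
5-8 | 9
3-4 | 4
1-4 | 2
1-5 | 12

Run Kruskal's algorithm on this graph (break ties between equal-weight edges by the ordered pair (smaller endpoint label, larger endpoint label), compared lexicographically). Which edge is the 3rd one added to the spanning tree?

3-4

Kruskal's algorithm — process edges by increasing weight (ties by edge label):
3-5 (1): add — endpoints in different components.
1-4 (2): add — endpoints in different components.
3-4 (4): add — endpoints in different components.
3-6 (5): add — endpoints in different components.
4-8 (6): add — endpoints in different components.
4-7 (7): add — endpoints in different components.
1-7 (9): skip — 1 and 7 already connected.
5-8 (9): skip — 5 and 8 already connected.
1-5 (12): skip — 1 and 5 already connected.
4-5 (20): skip — 4 and 5 already connected.
4-6 (21): skip — 4 and 6 already connected.
1-2 (23): add — endpoints in different components.
The 3rd edge added is 3-4.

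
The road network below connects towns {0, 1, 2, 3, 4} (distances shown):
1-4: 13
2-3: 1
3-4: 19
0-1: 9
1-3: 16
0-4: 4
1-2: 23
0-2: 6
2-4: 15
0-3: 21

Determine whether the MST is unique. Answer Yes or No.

Yes

Kruskal's algorithm — process edges by increasing weight (ties by edge label):
2-3 (1): add — endpoints in different components.
0-4 (4): add — endpoints in different components.
0-2 (6): add — endpoints in different components.
0-1 (9): add — endpoints in different components.
Every non-tree edge has weight strictly greater than the heaviest edge on the tree path between its endpoints, so the MST is unique.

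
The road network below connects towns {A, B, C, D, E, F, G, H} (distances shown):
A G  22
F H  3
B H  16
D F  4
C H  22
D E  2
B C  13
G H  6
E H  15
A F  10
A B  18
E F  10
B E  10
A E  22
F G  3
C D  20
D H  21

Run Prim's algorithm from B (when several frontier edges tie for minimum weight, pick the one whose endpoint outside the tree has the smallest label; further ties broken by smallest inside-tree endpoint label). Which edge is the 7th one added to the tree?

B-C

Prim's algorithm from B:
Step 1: cheapest edge leaving the tree is B E (10); add E.
Step 2: cheapest edge leaving the tree is D E (2); add D.
Step 3: cheapest edge leaving the tree is D F (4); add F.
Step 4: cheapest edge leaving the tree is F G (3); add G.
Step 5: cheapest edge leaving the tree is F H (3); add H.
Step 6: cheapest edge leaving the tree is A F (10); add A.
Step 7: cheapest edge leaving the tree is B C (13); add C.
The 7th edge added is B C.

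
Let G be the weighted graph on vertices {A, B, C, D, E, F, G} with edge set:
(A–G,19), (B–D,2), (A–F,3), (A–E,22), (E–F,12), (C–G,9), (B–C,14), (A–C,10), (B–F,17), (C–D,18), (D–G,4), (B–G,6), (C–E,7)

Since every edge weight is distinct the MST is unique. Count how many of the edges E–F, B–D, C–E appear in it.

2

Kruskal: consider edges lightest-first.
B–D (2): add — endpoints in different components.
A–F (3): add — endpoints in different components.
D–G (4): add — endpoints in different components.
B–G (6): skip — B and G already connected.
C–E (7): add — endpoints in different components.
C–G (9): add — endpoints in different components.
A–C (10): add — endpoints in different components.
MST edge set: {B–D, A–F, D–G, C–E, C–G, A–C}.
Of the listed edges, {B–D, C–E} are in the MST → 2.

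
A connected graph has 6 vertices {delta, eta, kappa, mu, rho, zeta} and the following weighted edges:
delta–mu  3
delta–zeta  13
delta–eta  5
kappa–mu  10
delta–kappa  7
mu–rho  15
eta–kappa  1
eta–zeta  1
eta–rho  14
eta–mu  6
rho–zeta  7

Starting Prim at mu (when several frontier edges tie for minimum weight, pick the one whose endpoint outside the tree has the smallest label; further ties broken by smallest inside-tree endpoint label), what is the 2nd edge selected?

delta-eta

Grow the tree from mu using Prim:
Step 1: cheapest edge leaving the tree is delta–mu (3); add delta.
Step 2: cheapest edge leaving the tree is delta–eta (5); add eta.
Step 3: cheapest edge leaving the tree is eta–kappa (1); add kappa.
Step 4: cheapest edge leaving the tree is eta–zeta (1); add zeta.
Step 5: cheapest edge leaving the tree is rho–zeta (7); add rho.
The 2nd edge added is delta–eta.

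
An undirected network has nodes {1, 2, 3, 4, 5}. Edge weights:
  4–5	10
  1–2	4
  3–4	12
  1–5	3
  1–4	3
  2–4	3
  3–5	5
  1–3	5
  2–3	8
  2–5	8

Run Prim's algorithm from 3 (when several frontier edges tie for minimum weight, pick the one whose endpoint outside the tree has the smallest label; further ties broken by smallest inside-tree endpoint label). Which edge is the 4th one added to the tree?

Prim, starting at 3.
Step 1: frontier [1–3 5, 3–5 5, 2–3 8, 3–4 12] → take 1–3 (5); add 1.
Step 2: frontier [1–4 3, 1–5 3, 1–2 4, 3–5 5, 2–3 8, 3–4 12] → take 1–4 (3); add 4.
Step 3: frontier [1–5 3, 1–2 4, 3–5 5, 2–3 8, 2–4 3, 4–5 10] → take 2–4 (3); add 2.
Step 4: frontier [1–5 3, 2–5 8, 3–5 5, 4–5 10] → take 1–5 (3); add 5.
The 4th edge added is 1–5.

1-5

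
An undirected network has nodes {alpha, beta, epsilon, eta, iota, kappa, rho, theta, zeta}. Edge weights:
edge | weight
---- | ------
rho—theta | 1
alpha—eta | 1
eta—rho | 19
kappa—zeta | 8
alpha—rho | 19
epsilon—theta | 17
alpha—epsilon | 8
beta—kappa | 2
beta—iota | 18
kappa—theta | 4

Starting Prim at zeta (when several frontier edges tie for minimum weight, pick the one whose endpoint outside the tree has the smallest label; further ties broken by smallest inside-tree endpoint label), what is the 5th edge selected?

Prim, starting at zeta.
Step 1: frontier [kappa—zeta 8] → take kappa—zeta (8); add kappa.
Step 2: frontier [beta—kappa 2, kappa—theta 4] → take beta—kappa (2); add beta.
Step 3: frontier [beta—iota 18, kappa—theta 4] → take kappa—theta (4); add theta.
Step 4: frontier [beta—iota 18, rho—theta 1, epsilon—theta 17] → take rho—theta (1); add rho.
Step 5: frontier [beta—iota 18, alpha—rho 19, eta—rho 19, epsilon—theta 17] → take epsilon—theta (17); add epsilon.
Step 6: frontier [beta—iota 18, alpha—epsilon 8, alpha—rho 19, eta—rho 19] → take alpha—epsilon (8); add alpha.
Step 7: frontier [alpha—eta 1, beta—iota 18, eta—rho 19] → take alpha—eta (1); add eta.
Step 8: frontier [beta—iota 18] → take beta—iota (18); add iota.
The 5th edge added is epsilon—theta.

epsilon-theta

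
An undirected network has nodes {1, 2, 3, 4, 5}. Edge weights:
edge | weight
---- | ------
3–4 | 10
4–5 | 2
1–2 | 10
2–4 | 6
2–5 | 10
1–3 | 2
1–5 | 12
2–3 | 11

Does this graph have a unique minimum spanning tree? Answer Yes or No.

No

Kruskal's algorithm — process edges by increasing weight (ties by edge label):
1–3 (2): add — endpoints in different components.
4–5 (2): add — endpoints in different components.
2–4 (6): add — endpoints in different components.
1–2 (10): add — endpoints in different components.
Non-tree edge 3–4 has weight 10, equal to the heaviest edge on its tree cycle — swapping gives another MST of the same weight. Not unique.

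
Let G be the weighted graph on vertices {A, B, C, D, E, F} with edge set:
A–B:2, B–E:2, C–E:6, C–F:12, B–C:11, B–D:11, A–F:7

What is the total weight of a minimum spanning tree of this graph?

28

Sort edges by weight, then run Kruskal:
A–B (2): add — endpoints in different components.
B–E (2): add — endpoints in different components.
C–E (6): add — endpoints in different components.
A–F (7): add — endpoints in different components.
B–C (11): skip — B and C already connected.
B–D (11): add — endpoints in different components.
MST edges: A–B, B–E, C–E, A–F, B–D; total weight 2+2+6+7+11 = 28.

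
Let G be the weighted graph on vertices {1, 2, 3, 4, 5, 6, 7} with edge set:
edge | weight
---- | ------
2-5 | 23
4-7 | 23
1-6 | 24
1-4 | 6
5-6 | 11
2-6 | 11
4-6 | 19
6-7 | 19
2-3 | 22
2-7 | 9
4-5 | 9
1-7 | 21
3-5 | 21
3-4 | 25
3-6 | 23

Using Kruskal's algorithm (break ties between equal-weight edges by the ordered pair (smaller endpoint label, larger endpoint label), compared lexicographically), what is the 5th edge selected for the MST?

Kruskal's algorithm — process edges by increasing weight (ties by edge label):
1-4 (6): add. Components now {1,4} {2} {3} {5} {6} {7}
2-7 (9): add. Components now {1,4} {2,7} {3} {5} {6}
4-5 (9): add. Components now {1,4,5} {2,7} {3} {6}
2-6 (11): add. Components now {1,4,5} {2,6,7} {3}
5-6 (11): add. Components now {1,2,4,5,6,7} {3}
4-6 (19): skip — 4 and 6 already connected.
6-7 (19): skip — 6 and 7 already connected.
1-7 (21): skip — 1 and 7 already connected.
3-5 (21): add. Components now {1,2,3,4,5,6,7}
The 5th edge added is 5-6.

5-6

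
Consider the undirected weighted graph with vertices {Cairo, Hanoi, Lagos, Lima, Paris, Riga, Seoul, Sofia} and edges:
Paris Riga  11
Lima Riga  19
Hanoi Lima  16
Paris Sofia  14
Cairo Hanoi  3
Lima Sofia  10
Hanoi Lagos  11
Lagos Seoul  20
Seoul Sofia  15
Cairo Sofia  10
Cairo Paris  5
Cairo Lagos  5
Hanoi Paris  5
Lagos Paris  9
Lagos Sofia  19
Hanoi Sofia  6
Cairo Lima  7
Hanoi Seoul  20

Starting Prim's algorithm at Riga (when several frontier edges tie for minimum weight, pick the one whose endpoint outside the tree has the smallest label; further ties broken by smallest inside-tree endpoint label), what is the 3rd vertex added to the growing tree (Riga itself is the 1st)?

Prim, starting at Riga.
Step 1: cheapest edge leaving the tree is Paris Riga (11); add Paris.
Step 2: cheapest edge leaving the tree is Cairo Paris (5); add Cairo.
Step 3: cheapest edge leaving the tree is Cairo Hanoi (3); add Hanoi.
Step 4: cheapest edge leaving the tree is Cairo Lagos (5); add Lagos.
Step 5: cheapest edge leaving the tree is Hanoi Sofia (6); add Sofia.
Step 6: cheapest edge leaving the tree is Cairo Lima (7); add Lima.
Step 7: cheapest edge leaving the tree is Seoul Sofia (15); add Seoul.
Vertex order: Riga, Paris, Cairo, Hanoi, Lagos, Sofia, Lima, Seoul. The 3rd vertex is Cairo.

Cairo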